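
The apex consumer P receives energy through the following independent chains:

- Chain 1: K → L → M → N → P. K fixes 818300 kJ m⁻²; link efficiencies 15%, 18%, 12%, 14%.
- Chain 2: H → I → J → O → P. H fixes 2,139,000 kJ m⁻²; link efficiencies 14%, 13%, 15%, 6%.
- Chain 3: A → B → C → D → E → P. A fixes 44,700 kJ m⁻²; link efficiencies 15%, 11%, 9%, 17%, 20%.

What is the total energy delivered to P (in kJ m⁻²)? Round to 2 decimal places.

723.81 kJ m⁻²

Chain 1: 818300 × 0.15 × 0.18 × 0.12 × 0.14 = 371.18088 kJ m⁻²
Chain 2: 2139000 × 0.14 × 0.13 × 0.15 × 0.06 = 350.3682 kJ m⁻²
Chain 3: 44700 × 0.15 × 0.11 × 0.09 × 0.17 × 0.2 = 2.256903 kJ m⁻²
Total at P: 371.18088 + 350.3682 + 2.256903 = 723.805983 kJ m⁻²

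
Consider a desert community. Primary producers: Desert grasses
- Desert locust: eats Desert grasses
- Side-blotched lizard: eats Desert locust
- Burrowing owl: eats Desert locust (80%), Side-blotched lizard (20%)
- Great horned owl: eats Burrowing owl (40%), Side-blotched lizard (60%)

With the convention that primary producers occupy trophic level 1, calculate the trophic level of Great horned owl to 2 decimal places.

4.08

Desert locust: 1 + 1 = 2
Side-blotched lizard: 1 + 2 = 3
Burrowing owl: 1 + (0.8×2 + 0.2×3) = 3.2
Great horned owl: 1 + (0.4×3.2 + 0.6×3) = 4.08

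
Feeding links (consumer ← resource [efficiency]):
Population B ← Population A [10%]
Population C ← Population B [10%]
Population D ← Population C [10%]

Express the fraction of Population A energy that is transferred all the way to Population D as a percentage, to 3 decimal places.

0.100%

Product of link efficiencies: 0.1 × 0.1 × 0.1 = 0.001
As a percentage: 0.001 × 100 = 0.100%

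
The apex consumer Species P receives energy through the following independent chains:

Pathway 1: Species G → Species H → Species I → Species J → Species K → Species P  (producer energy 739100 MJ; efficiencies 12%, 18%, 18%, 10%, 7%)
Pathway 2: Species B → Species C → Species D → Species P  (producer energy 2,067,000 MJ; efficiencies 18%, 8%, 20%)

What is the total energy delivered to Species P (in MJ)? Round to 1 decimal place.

5973.1 MJ

Pathway 1: 739100 × 0.12 × 0.18 × 0.18 × 0.1 × 0.07 = 20.1153456 MJ
Pathway 2: 2067000 × 0.18 × 0.08 × 0.2 = 5952.96 MJ
Total at Species P: 20.1153456 + 5952.96 = 5973.0753456 MJ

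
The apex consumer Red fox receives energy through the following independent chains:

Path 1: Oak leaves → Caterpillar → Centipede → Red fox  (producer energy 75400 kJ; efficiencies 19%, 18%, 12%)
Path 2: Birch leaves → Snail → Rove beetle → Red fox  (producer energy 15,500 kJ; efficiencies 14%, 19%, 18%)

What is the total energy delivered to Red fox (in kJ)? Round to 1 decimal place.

383.7 kJ

Path 1: 75400 × 0.19 × 0.18 × 0.12 = 309.4416 kJ
Path 2: 15500 × 0.14 × 0.19 × 0.18 = 74.214 kJ
Total at Red fox: 309.4416 + 74.214 = 383.6556 kJ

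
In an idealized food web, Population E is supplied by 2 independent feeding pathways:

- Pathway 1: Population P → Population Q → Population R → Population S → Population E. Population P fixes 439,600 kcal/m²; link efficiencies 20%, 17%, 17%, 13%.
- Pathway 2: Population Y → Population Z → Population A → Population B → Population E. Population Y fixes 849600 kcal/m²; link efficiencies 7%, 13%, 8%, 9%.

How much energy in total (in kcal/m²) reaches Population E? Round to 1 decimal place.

Pathway 1: 439600 × 0.2 × 0.17 × 0.17 × 0.13 = 330.31544 kcal/m²
Pathway 2: 849600 × 0.07 × 0.13 × 0.08 × 0.09 = 55.665792 kcal/m²
Total at Population E: 330.31544 + 55.665792 = 385.981232 kcal/m²

386.0 kcal/m²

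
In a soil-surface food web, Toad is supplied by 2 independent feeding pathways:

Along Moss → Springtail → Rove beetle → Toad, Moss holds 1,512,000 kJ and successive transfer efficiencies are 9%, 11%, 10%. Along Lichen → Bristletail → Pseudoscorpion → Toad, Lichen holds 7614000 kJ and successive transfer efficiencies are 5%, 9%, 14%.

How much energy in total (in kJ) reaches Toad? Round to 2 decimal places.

Via Moss: 1512000 × 0.09 × 0.11 × 0.1 = 1496.88 kJ
Via Lichen: 7614000 × 0.05 × 0.09 × 0.14 = 4796.82 kJ
Total at Toad: 1496.88 + 4796.82 = 6293.7 kJ

6293.70 kJ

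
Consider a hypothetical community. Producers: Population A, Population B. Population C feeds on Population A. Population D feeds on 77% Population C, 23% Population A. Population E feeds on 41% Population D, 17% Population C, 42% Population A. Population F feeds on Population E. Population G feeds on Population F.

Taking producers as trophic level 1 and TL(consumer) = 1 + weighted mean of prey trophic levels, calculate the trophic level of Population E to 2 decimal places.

Population C: 1 + 1 = 2
Population D: 1 + (0.77×2 + 0.23×1) = 2.77
Population E: 1 + (0.41×2.77 + 0.17×2 + 0.42×1) = 2.8957
Population F: 1 + 2.8957 = 3.8957
Population G: 1 + 3.8957 = 4.8957

2.90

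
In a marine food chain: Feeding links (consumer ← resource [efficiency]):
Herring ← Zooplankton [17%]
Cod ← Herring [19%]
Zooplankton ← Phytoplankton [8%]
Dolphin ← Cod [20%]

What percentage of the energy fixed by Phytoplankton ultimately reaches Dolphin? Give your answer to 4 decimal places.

Product of link efficiencies: 0.08 × 0.17 × 0.19 × 0.2 = 0.0005168
As a percentage: 0.0005168 × 100 = 0.0517%

0.0517%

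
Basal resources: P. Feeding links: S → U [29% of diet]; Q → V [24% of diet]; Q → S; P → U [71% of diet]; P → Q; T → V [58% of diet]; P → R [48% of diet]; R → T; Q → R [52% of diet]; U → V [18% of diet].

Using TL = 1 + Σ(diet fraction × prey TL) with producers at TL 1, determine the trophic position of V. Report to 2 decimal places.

Q: 1 + 1 = 2
R: 1 + (0.48×1 + 0.52×2) = 2.52
S: 1 + 2 = 3
T: 1 + 2.52 = 3.52
U: 1 + (0.29×3 + 0.71×1) = 2.58
V: 1 + (0.18×2.58 + 0.58×3.52 + 0.24×2) = 3.986

3.99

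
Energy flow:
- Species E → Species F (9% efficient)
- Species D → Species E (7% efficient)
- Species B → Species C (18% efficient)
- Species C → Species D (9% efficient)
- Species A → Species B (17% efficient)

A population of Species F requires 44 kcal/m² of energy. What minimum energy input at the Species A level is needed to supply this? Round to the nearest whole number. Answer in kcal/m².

2535994 kcal/m²

Cumulative transfer efficiency: 0.17 × 0.18 × 0.09 × 0.07 × 0.09 = 0.0000173502
Species A energy = 44 / 0.0000173502 = 2535994 kcal/m²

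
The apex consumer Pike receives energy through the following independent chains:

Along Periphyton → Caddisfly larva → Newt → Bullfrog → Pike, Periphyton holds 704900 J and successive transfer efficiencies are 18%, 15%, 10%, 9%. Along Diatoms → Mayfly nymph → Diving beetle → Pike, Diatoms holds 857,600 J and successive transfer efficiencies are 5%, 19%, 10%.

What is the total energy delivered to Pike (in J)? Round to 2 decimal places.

Via Periphyton: 704900 × 0.18 × 0.15 × 0.1 × 0.09 = 171.2907 J
Via Diatoms: 857600 × 0.05 × 0.19 × 0.1 = 814.72 J
Total at Pike: 171.2907 + 814.72 = 986.0107 J

986.01 J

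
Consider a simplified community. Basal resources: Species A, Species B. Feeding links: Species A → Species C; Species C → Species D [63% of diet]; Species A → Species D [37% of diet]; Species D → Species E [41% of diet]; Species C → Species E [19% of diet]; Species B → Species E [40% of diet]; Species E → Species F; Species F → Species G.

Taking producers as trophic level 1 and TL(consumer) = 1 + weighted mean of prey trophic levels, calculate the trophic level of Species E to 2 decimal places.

Species C: 1 + 1 = 2
Species D: 1 + (0.63×2 + 0.37×1) = 2.63
Species E: 1 + (0.41×2.63 + 0.19×2 + 0.4×1) = 2.8583
Species F: 1 + 2.8583 = 3.8583
Species G: 1 + 3.8583 = 4.8583

2.86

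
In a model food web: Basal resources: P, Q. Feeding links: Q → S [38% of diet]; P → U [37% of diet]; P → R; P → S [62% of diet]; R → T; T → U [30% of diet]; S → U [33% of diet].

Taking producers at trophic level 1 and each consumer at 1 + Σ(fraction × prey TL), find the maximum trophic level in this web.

3

R: 1 + 1 = 2
S: 1 + (0.62×1 + 0.38×1) = 2
T: 1 + 2 = 3
U: 1 + (0.3×3 + 0.33×2 + 0.37×1) = 2.93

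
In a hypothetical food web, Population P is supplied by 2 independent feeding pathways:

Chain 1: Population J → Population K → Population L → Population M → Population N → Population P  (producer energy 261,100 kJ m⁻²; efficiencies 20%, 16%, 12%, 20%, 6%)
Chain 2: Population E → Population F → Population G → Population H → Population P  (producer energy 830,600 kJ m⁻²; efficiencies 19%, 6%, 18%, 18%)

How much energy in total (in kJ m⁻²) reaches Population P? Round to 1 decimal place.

318.8 kJ m⁻²

Chain 1: 261100 × 0.2 × 0.16 × 0.12 × 0.2 × 0.06 = 12.031488 kJ m⁻²
Chain 2: 830600 × 0.19 × 0.06 × 0.18 × 0.18 = 306.790416 kJ m⁻²
Total at Population P: 12.031488 + 306.790416 = 318.821904 kJ m⁻²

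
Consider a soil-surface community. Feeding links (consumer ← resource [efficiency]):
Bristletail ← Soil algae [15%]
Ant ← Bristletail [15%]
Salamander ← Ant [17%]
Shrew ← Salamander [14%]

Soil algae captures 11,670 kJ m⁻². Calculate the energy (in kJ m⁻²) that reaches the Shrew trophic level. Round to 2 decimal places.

Bristletail: 11670 × 0.15 = 1750.5 kJ m⁻²
Ant: 1750.5 × 0.15 = 262.575 kJ m⁻²
Salamander: 262.575 × 0.17 = 44.63775 kJ m⁻²
Shrew: 44.63775 × 0.14 = 6.249285 kJ m⁻²

6.25 kJ m⁻²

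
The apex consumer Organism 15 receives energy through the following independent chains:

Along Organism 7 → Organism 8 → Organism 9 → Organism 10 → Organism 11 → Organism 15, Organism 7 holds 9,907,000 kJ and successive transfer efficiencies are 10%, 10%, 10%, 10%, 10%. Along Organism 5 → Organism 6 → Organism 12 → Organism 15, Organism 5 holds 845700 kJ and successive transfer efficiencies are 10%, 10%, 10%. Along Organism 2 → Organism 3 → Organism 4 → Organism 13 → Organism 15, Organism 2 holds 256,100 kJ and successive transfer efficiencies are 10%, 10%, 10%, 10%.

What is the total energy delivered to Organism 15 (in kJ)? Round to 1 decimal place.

970.4 kJ

Via Organism 7: 9907000 × 0.1 × 0.1 × 0.1 × 0.1 × 0.1 = 99.07 kJ
Via Organism 5: 845700 × 0.1 × 0.1 × 0.1 = 845.7 kJ
Via Organism 2: 256100 × 0.1 × 0.1 × 0.1 × 0.1 = 25.61 kJ
Total at Organism 15: 99.07 + 845.7 + 25.61 = 970.38 kJ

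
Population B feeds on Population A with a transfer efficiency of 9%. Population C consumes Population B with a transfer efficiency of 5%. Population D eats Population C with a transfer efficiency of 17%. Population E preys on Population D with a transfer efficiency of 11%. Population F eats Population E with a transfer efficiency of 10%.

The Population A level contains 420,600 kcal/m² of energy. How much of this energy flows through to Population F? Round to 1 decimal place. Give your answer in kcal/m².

3.5 kcal/m²

Population B: 420600 × 0.09 = 37854 kcal/m²
Population C: 37854 × 0.05 = 1892.7 kcal/m²
Population D: 1892.7 × 0.17 = 321.759 kcal/m²
Population E: 321.759 × 0.11 = 35.39349 kcal/m²
Population F: 35.39349 × 0.1 = 3.539349 kcal/m²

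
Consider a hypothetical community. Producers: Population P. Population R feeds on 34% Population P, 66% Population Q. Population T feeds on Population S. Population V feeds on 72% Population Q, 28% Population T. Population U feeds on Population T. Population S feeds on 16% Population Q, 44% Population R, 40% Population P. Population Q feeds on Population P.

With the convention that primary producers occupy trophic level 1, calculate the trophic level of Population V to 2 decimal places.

Population Q: 1 + 1 = 2
Population R: 1 + (0.34×1 + 0.66×2) = 2.66
Population S: 1 + (0.16×2 + 0.44×2.66 + 0.4×1) = 2.8904
Population T: 1 + 2.8904 = 3.8904
Population U: 1 + 3.8904 = 4.8904
Population V: 1 + (0.72×2 + 0.28×3.8904) = 3.529312

3.53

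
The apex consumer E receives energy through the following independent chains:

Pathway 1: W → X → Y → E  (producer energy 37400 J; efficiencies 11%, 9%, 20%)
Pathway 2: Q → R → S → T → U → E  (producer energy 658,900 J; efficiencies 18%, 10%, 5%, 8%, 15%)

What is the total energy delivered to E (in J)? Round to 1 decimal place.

81.2 J

Pathway 1: 37400 × 0.11 × 0.09 × 0.2 = 74.052 J
Pathway 2: 658900 × 0.18 × 0.1 × 0.05 × 0.08 × 0.15 = 7.11612 J
Total at E: 74.052 + 7.11612 = 81.16812 J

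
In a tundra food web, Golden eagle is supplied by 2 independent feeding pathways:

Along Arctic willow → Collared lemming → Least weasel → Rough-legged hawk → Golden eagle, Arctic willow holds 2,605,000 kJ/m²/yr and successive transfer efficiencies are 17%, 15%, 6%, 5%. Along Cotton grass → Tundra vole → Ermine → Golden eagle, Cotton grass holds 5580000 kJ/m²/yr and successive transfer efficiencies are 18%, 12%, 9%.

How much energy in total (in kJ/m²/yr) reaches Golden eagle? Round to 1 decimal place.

Via Arctic willow: 2605000 × 0.17 × 0.15 × 0.06 × 0.05 = 199.2825 kJ/m²/yr
Via Cotton grass: 5580000 × 0.18 × 0.12 × 0.09 = 10847.52 kJ/m²/yr
Total at Golden eagle: 199.2825 + 10847.52 = 11046.8025 kJ/m²/yr

11046.8 kJ/m²/yr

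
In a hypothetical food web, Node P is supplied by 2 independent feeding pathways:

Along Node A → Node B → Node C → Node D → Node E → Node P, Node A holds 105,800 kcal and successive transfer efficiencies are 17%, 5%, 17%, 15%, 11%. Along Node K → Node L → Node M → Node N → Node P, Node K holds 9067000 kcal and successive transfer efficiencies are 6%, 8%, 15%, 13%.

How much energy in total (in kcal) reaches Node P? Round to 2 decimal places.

851.19 kcal

Via Node A: 105800 × 0.17 × 0.05 × 0.17 × 0.15 × 0.11 = 2.5225365 kcal
Via Node K: 9067000 × 0.06 × 0.08 × 0.15 × 0.13 = 848.6712 kcal
Total at Node P: 2.5225365 + 848.6712 = 851.1937365 kcal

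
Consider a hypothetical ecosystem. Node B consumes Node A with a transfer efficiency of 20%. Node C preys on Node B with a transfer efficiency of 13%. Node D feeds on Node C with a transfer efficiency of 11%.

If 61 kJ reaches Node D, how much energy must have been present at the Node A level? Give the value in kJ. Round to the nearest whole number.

Cumulative transfer efficiency: 0.2 × 0.13 × 0.11 = 0.00286
Node A energy = 61 / 0.00286 = 21329 kJ

21329 kJ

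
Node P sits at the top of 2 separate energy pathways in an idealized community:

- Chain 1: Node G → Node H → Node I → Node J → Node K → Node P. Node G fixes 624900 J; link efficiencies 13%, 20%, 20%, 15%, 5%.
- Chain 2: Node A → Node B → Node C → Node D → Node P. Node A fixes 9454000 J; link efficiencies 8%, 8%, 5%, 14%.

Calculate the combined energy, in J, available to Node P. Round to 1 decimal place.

447.9 J

Chain 1: 624900 × 0.13 × 0.2 × 0.2 × 0.15 × 0.05 = 24.3711 J
Chain 2: 9454000 × 0.08 × 0.08 × 0.05 × 0.14 = 423.5392 J
Total at Node P: 24.3711 + 423.5392 = 447.9103 J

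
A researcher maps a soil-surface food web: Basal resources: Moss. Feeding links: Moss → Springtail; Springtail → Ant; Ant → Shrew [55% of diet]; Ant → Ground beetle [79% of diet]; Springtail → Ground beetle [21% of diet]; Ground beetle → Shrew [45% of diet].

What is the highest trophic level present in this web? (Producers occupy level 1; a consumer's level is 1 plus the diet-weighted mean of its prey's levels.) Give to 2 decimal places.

Springtail: 1 + 1 = 2
Ant: 1 + 2 = 3
Ground beetle: 1 + (0.79×3 + 0.21×2) = 3.79
Shrew: 1 + (0.55×3 + 0.45×3.79) = 4.3555

4.36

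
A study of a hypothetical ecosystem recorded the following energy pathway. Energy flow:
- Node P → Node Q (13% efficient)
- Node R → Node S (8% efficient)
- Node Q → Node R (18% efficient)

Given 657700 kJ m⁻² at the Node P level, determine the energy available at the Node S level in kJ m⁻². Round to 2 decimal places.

1231.21 kJ m⁻²

Node Q: 657700 × 0.13 = 85501 kJ m⁻²
Node R: 85501 × 0.18 = 15390.18 kJ m⁻²
Node S: 15390.18 × 0.08 = 1231.2144 kJ m⁻²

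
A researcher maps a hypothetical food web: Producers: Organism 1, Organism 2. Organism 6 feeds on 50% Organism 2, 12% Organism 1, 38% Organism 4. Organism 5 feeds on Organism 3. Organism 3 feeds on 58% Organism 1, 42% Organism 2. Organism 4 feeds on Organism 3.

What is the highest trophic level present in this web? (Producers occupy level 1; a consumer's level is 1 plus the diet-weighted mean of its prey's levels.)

Organism 3: 1 + (0.58×1 + 0.42×1) = 2
Organism 4: 1 + 2 = 3
Organism 5: 1 + 2 = 3
Organism 6: 1 + (0.5×1 + 0.12×1 + 0.38×3) = 2.76

3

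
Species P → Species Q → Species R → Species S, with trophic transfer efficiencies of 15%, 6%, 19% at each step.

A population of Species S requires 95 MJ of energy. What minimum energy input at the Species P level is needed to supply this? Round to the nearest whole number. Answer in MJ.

Cumulative transfer efficiency: 0.15 × 0.06 × 0.19 = 0.00171
Species P energy = 95 / 0.00171 = 55556 MJ

55556 MJ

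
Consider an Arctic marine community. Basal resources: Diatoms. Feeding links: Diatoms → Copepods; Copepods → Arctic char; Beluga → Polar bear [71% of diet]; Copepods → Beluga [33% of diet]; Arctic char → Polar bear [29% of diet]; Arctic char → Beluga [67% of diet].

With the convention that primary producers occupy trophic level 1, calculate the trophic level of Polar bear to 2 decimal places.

4.48

Copepods: 1 + 1 = 2
Arctic char: 1 + 2 = 3
Beluga: 1 + (0.67×3 + 0.33×2) = 3.67
Polar bear: 1 + (0.71×3.67 + 0.29×3) = 4.4757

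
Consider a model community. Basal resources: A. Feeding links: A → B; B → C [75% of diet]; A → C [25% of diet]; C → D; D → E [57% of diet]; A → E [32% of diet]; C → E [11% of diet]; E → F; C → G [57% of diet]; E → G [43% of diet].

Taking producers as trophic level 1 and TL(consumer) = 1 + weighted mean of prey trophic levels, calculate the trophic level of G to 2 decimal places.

4.18

B: 1 + 1 = 2
C: 1 + (0.75×2 + 0.25×1) = 2.75
D: 1 + 2.75 = 3.75
E: 1 + (0.57×3.75 + 0.32×1 + 0.11×2.75) = 3.76
F: 1 + 3.76 = 4.76
G: 1 + (0.57×2.75 + 0.43×3.76) = 4.1843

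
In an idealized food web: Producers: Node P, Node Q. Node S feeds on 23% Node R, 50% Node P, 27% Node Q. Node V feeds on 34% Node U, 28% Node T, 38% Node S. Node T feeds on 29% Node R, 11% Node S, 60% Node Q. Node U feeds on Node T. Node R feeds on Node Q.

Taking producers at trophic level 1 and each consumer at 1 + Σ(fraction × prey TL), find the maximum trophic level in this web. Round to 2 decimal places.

3.69

Node R: 1 + 1 = 2
Node S: 1 + (0.23×2 + 0.5×1 + 0.27×1) = 2.23
Node T: 1 + (0.29×2 + 0.11×2.23 + 0.6×1) = 2.4253
Node U: 1 + 2.4253 = 3.4253
Node V: 1 + (0.34×3.4253 + 0.28×2.4253 + 0.38×2.23) = 3.691086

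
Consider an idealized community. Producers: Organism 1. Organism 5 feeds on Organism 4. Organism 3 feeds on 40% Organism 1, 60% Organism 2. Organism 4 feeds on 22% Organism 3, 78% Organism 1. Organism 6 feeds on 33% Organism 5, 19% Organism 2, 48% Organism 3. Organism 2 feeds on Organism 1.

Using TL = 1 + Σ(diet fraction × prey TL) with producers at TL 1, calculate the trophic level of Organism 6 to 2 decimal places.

3.73

Organism 2: 1 + 1 = 2
Organism 3: 1 + (0.4×1 + 0.6×2) = 2.6
Organism 4: 1 + (0.22×2.6 + 0.78×1) = 2.352
Organism 5: 1 + 2.352 = 3.352
Organism 6: 1 + (0.33×3.352 + 0.19×2 + 0.48×2.6) = 3.73416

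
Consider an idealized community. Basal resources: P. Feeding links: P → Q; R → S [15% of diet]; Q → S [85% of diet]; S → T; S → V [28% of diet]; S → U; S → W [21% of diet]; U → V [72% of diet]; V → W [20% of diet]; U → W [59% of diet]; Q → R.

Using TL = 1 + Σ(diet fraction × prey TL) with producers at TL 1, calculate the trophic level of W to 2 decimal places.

5.08

Q: 1 + 1 = 2
R: 1 + 2 = 3
S: 1 + (0.15×3 + 0.85×2) = 3.15
T: 1 + 3.15 = 4.15
U: 1 + 3.15 = 4.15
V: 1 + (0.28×3.15 + 0.72×4.15) = 4.87
W: 1 + (0.2×4.87 + 0.59×4.15 + 0.21×3.15) = 5.084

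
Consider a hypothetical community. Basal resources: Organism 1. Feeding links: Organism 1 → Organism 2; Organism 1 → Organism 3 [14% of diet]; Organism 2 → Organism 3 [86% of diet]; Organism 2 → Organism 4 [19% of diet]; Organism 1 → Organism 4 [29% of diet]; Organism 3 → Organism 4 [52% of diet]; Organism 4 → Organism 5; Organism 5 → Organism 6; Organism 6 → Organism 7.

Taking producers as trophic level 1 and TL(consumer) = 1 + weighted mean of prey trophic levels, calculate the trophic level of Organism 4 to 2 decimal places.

3.16

Organism 2: 1 + 1 = 2
Organism 3: 1 + (0.14×1 + 0.86×2) = 2.86
Organism 4: 1 + (0.19×2 + 0.29×1 + 0.52×2.86) = 3.1572
Organism 5: 1 + 3.1572 = 4.1572
Organism 6: 1 + 4.1572 = 5.1572
Organism 7: 1 + 5.1572 = 6.1572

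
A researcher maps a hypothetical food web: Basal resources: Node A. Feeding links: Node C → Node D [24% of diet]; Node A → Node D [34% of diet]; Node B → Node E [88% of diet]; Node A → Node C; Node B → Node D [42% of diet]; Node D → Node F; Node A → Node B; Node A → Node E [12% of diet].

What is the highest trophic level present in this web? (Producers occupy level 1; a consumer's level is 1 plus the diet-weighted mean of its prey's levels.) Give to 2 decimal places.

Node B: 1 + 1 = 2
Node C: 1 + 1 = 2
Node D: 1 + (0.34×1 + 0.24×2 + 0.42×2) = 2.66
Node E: 1 + (0.12×1 + 0.88×2) = 2.88
Node F: 1 + 2.66 = 3.66

3.66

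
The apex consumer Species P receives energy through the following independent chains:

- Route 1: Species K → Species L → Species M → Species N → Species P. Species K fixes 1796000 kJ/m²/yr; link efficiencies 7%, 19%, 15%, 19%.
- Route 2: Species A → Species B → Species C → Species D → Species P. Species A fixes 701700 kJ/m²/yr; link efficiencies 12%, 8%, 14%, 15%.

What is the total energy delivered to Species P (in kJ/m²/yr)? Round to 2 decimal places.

Route 1: 1796000 × 0.07 × 0.19 × 0.15 × 0.19 = 680.7738 kJ/m²/yr
Route 2: 701700 × 0.12 × 0.08 × 0.14 × 0.15 = 141.46272 kJ/m²/yr
Total at Species P: 680.7738 + 141.46272 = 822.23652 kJ/m²/yr

822.24 kJ/m²/yr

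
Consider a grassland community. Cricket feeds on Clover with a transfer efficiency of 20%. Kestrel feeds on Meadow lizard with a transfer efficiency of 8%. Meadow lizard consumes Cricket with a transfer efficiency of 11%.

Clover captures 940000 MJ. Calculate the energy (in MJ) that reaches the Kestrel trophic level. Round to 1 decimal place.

Cricket: 940000 × 0.2 = 188000 MJ
Meadow lizard: 188000 × 0.11 = 20680 MJ
Kestrel: 20680 × 0.08 = 1654.4 MJ

1654.4 MJ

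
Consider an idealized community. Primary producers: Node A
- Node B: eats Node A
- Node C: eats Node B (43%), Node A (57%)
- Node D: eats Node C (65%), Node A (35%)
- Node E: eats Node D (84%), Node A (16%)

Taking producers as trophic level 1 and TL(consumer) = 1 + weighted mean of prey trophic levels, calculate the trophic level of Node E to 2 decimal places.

3.62

Node B: 1 + 1 = 2
Node C: 1 + (0.43×2 + 0.57×1) = 2.43
Node D: 1 + (0.65×2.43 + 0.35×1) = 2.9295
Node E: 1 + (0.84×2.9295 + 0.16×1) = 3.62078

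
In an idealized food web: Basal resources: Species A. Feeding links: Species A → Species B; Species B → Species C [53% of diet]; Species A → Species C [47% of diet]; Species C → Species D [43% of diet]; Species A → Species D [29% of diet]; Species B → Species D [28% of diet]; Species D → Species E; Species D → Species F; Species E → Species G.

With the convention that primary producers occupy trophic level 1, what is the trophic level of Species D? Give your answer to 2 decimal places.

Species B: 1 + 1 = 2
Species C: 1 + (0.53×2 + 0.47×1) = 2.53
Species D: 1 + (0.43×2.53 + 0.29×1 + 0.28×2) = 2.9379
Species E: 1 + 2.9379 = 3.9379
Species F: 1 + 2.9379 = 3.9379
Species G: 1 + 3.9379 = 4.9379

2.94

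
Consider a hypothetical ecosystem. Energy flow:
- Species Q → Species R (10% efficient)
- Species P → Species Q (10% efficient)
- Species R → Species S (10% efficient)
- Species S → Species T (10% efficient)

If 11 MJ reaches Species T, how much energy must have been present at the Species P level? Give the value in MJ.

110000 MJ

Cumulative transfer efficiency: 0.1 × 0.1 × 0.1 × 0.1 = 0.0001
Species P energy = 11 / 0.0001 = 110000 MJ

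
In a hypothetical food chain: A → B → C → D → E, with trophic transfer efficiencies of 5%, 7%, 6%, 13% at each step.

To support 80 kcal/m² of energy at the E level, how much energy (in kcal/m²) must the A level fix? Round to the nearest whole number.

Cumulative transfer efficiency: 0.05 × 0.07 × 0.06 × 0.13 = 0.0000273
A energy = 80 / 0.0000273 = 2930403 kcal/m²

2930403 kcal/m²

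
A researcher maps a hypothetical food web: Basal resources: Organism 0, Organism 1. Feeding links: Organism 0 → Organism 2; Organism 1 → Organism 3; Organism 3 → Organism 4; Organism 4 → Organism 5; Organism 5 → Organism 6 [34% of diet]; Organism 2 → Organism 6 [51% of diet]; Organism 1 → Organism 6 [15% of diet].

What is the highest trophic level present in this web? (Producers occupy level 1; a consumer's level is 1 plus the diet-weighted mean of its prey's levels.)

Organism 2: 1 + 1 = 2
Organism 3: 1 + 1 = 2
Organism 4: 1 + 2 = 3
Organism 5: 1 + 3 = 4
Organism 6: 1 + (0.34×4 + 0.51×2 + 0.15×1) = 3.53

4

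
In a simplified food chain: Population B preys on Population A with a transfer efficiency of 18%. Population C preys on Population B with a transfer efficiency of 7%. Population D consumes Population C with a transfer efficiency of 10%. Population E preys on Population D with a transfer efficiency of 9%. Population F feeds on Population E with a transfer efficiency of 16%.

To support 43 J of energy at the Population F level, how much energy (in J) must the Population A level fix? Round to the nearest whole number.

2369929 J

Cumulative transfer efficiency: 0.18 × 0.07 × 0.1 × 0.09 × 0.16 = 0.000018144
Population A energy = 43 / 0.000018144 = 2369929 J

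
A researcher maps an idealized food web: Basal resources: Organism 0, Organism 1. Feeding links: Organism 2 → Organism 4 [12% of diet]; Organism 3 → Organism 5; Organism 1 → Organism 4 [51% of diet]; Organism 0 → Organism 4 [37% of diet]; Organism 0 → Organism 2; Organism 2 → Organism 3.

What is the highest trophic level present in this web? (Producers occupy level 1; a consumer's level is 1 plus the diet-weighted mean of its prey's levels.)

Organism 2: 1 + 1 = 2
Organism 3: 1 + 2 = 3
Organism 4: 1 + (0.12×2 + 0.51×1 + 0.37×1) = 2.12
Organism 5: 1 + 3 = 4

4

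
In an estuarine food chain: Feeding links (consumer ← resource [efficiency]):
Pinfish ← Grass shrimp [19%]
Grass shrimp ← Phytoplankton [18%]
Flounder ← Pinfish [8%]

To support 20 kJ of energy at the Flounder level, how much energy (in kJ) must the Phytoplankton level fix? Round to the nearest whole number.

7310 kJ

Cumulative transfer efficiency: 0.18 × 0.19 × 0.08 = 0.002736
Phytoplankton energy = 20 / 0.002736 = 7310 kJ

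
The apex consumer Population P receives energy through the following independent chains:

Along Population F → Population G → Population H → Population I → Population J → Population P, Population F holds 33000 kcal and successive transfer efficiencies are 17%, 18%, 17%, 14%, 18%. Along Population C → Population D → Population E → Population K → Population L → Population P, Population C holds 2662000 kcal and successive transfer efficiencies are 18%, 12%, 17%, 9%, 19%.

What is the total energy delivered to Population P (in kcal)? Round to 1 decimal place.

171.5 kcal

Via Population F: 33000 × 0.17 × 0.18 × 0.17 × 0.14 × 0.18 = 4.3259832 kcal
Via Population C: 2662000 × 0.18 × 0.12 × 0.17 × 0.09 × 0.19 = 167.1501744 kcal
Total at Population P: 4.3259832 + 167.1501744 = 171.4761576 kcal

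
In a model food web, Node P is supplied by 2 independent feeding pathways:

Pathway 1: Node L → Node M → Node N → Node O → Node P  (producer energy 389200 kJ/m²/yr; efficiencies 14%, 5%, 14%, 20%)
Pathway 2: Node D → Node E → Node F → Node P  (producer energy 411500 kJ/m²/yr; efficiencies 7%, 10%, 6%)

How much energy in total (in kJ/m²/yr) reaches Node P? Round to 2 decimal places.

249.11 kJ/m²/yr

Pathway 1: 389200 × 0.14 × 0.05 × 0.14 × 0.2 = 76.2832 kJ/m²/yr
Pathway 2: 411500 × 0.07 × 0.1 × 0.06 = 172.83 kJ/m²/yr
Total at Node P: 76.2832 + 172.83 = 249.1132 kJ/m²/yr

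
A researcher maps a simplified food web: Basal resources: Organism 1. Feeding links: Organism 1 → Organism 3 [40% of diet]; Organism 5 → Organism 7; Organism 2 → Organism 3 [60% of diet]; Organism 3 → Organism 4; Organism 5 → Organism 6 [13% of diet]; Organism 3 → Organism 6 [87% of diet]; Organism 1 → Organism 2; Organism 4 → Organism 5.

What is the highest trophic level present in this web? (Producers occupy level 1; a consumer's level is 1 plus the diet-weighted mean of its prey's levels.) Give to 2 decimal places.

Organism 2: 1 + 1 = 2
Organism 3: 1 + (0.4×1 + 0.6×2) = 2.6
Organism 4: 1 + 2.6 = 3.6
Organism 5: 1 + 3.6 = 4.6
Organism 6: 1 + (0.13×4.6 + 0.87×2.6) = 3.86
Organism 7: 1 + 4.6 = 5.6

5.60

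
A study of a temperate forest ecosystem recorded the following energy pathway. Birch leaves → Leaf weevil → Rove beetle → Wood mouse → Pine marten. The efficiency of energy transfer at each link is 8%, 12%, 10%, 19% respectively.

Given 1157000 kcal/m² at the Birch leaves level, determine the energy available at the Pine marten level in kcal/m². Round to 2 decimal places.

Leaf weevil: 1157000 × 0.08 = 92560 kcal/m²
Rove beetle: 92560 × 0.12 = 11107.2 kcal/m²
Wood mouse: 11107.2 × 0.1 = 1110.72 kcal/m²
Pine marten: 1110.72 × 0.19 = 211.0368 kcal/m²

211.04 kcal/m²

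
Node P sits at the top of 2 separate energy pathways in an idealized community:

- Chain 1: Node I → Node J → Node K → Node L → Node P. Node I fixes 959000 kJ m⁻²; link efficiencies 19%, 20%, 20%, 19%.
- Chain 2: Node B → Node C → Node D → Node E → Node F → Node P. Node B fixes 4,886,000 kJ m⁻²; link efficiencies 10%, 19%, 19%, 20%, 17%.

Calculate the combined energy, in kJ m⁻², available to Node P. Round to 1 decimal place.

1984.5 kJ m⁻²

Chain 1: 959000 × 0.19 × 0.2 × 0.2 × 0.19 = 1384.796 kJ m⁻²
Chain 2: 4886000 × 0.1 × 0.19 × 0.19 × 0.2 × 0.17 = 599.70764 kJ m⁻²
Total at Node P: 1384.796 + 599.70764 = 1984.50364 kJ m⁻²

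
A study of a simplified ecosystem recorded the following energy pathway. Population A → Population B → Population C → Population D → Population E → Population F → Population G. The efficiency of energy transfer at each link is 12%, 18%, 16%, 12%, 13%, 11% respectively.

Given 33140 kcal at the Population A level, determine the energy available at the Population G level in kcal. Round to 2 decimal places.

0.20 kcal

Population B: 33140 × 0.12 = 3976.8 kcal
Population C: 3976.8 × 0.18 = 715.824 kcal
Population D: 715.824 × 0.16 = 114.53184 kcal
Population E: 114.53184 × 0.12 = 13.7438208 kcal
Population F: 13.7438208 × 0.13 = 1.786696704 kcal
Population G: 1.786696704 × 0.11 = 0.19653663744 kcal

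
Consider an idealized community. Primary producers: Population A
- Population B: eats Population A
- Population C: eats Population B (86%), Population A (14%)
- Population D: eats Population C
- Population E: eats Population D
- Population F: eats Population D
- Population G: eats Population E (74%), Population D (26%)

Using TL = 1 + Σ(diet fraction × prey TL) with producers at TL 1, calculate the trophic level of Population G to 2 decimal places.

5.60

Population B: 1 + 1 = 2
Population C: 1 + (0.86×2 + 0.14×1) = 2.86
Population D: 1 + 2.86 = 3.86
Population E: 1 + 3.86 = 4.86
Population F: 1 + 3.86 = 4.86
Population G: 1 + (0.74×4.86 + 0.26×3.86) = 5.6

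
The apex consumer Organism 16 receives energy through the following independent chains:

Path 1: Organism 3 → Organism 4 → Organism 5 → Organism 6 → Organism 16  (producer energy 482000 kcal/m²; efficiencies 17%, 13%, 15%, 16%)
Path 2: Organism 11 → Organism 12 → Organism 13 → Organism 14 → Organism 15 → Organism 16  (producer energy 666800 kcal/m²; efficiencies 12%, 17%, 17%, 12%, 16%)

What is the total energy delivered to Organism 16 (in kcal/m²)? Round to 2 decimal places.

Path 1: 482000 × 0.17 × 0.13 × 0.15 × 0.16 = 255.6528 kcal/m²
Path 2: 666800 × 0.12 × 0.17 × 0.17 × 0.12 × 0.16 = 44.39927808 kcal/m²
Total at Organism 16: 255.6528 + 44.39927808 = 300.05207808 kcal/m²

300.05 kcal/m²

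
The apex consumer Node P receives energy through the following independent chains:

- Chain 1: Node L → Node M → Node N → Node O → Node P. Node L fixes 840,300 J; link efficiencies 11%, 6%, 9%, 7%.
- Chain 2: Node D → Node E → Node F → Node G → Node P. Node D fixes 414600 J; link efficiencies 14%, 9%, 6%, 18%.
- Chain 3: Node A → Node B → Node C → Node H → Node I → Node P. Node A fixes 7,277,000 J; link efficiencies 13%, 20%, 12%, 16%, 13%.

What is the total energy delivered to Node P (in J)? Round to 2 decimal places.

563.61 J

Chain 1: 840300 × 0.11 × 0.06 × 0.09 × 0.07 = 34.939674 J
Chain 2: 414600 × 0.14 × 0.09 × 0.06 × 0.18 = 56.418768 J
Chain 3: 7277000 × 0.13 × 0.2 × 0.12 × 0.16 × 0.13 = 472.248192 J
Total at Node P: 34.939674 + 56.418768 + 472.248192 = 563.606634 J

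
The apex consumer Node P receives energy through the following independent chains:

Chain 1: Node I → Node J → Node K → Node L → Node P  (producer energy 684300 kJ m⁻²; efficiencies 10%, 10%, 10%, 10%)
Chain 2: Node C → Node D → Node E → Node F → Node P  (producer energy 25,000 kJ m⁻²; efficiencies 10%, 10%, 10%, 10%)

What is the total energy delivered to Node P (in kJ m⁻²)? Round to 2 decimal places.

70.93 kJ m⁻²

Chain 1: 684300 × 0.1 × 0.1 × 0.1 × 0.1 = 68.43 kJ m⁻²
Chain 2: 25000 × 0.1 × 0.1 × 0.1 × 0.1 = 2.5 kJ m⁻²
Total at Node P: 68.43 + 2.5 = 70.93 kJ m⁻²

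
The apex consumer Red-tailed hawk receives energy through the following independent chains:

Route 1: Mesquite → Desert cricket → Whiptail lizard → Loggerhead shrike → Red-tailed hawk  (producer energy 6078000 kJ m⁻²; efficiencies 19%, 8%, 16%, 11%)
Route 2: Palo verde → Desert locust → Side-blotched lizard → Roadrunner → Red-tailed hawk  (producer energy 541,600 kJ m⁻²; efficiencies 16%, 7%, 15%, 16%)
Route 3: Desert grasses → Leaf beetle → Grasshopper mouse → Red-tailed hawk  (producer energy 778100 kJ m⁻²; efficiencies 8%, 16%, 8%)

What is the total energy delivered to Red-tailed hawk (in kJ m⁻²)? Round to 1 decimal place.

2568.3 kJ m⁻²

Route 1: 6078000 × 0.19 × 0.08 × 0.16 × 0.11 = 1625.98656 kJ m⁻²
Route 2: 541600 × 0.16 × 0.07 × 0.15 × 0.16 = 145.58208 kJ m⁻²
Route 3: 778100 × 0.08 × 0.16 × 0.08 = 796.7744 kJ m⁻²
Total at Red-tailed hawk: 1625.98656 + 145.58208 + 796.7744 = 2568.34304 kJ m⁻²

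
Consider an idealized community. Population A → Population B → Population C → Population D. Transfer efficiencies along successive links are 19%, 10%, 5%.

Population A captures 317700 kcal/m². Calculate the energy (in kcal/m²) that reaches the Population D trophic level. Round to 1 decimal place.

301.8 kcal/m²

Population B: 317700 × 0.19 = 60363 kcal/m²
Population C: 60363 × 0.1 = 6036.3 kcal/m²
Population D: 6036.3 × 0.05 = 301.815 kcal/m²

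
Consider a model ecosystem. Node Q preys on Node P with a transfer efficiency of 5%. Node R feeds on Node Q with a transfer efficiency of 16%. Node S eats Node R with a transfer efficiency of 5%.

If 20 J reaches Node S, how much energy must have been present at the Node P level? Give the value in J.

50000 J

Cumulative transfer efficiency: 0.05 × 0.16 × 0.05 = 0.0004
Node P energy = 20 / 0.0004 = 50000 J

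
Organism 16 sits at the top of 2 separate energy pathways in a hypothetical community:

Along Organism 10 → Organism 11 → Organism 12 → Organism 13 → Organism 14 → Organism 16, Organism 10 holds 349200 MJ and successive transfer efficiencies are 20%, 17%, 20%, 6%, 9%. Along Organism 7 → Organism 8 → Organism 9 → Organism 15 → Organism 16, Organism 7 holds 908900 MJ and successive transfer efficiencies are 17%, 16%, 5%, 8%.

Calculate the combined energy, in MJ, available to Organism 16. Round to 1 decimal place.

111.7 MJ

Via Organism 10: 349200 × 0.2 × 0.17 × 0.2 × 0.06 × 0.09 = 12.822624 MJ
Via Organism 7: 908900 × 0.17 × 0.16 × 0.05 × 0.08 = 98.88832 MJ
Total at Organism 16: 12.822624 + 98.88832 = 111.710944 MJ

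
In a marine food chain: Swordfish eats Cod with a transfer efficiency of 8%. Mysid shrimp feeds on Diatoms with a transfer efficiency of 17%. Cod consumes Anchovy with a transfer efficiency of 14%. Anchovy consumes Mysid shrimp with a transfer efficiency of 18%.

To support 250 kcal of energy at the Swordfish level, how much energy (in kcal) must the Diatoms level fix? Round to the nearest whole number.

729458 kcal

Cumulative transfer efficiency: 0.17 × 0.18 × 0.14 × 0.08 = 0.00034272
Diatoms energy = 250 / 0.00034272 = 729458 kcal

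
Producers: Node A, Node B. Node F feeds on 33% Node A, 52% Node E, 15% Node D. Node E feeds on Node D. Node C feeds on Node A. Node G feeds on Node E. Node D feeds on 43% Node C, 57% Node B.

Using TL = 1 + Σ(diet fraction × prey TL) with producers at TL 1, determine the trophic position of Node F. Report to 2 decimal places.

Node C: 1 + 1 = 2
Node D: 1 + (0.43×2 + 0.57×1) = 2.43
Node E: 1 + 2.43 = 3.43
Node F: 1 + (0.33×1 + 0.52×3.43 + 0.15×2.43) = 3.4781
Node G: 1 + 3.43 = 4.43

3.48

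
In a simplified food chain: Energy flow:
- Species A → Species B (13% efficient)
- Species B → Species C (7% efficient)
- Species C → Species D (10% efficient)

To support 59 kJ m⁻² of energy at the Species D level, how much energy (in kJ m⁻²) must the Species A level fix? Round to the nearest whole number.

64835 kJ m⁻²

Cumulative transfer efficiency: 0.13 × 0.07 × 0.1 = 0.00091
Species A energy = 59 / 0.00091 = 64835 kJ m⁻²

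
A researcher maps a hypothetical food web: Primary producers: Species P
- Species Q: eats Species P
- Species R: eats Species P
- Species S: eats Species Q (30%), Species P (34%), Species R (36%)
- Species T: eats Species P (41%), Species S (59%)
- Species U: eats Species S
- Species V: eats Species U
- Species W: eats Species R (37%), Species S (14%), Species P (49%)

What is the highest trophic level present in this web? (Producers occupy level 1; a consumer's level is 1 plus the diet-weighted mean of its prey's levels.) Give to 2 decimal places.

Species Q: 1 + 1 = 2
Species R: 1 + 1 = 2
Species S: 1 + (0.3×2 + 0.34×1 + 0.36×2) = 2.66
Species T: 1 + (0.41×1 + 0.59×2.66) = 2.9794
Species U: 1 + 2.66 = 3.66
Species V: 1 + 3.66 = 4.66
Species W: 1 + (0.37×2 + 0.14×2.66 + 0.49×1) = 2.6024

4.66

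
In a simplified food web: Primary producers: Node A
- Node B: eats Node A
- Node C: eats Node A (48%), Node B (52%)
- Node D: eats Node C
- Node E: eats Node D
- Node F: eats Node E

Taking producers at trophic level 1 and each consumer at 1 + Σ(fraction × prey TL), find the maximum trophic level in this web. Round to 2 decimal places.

Node B: 1 + 1 = 2
Node C: 1 + (0.48×1 + 0.52×2) = 2.52
Node D: 1 + 2.52 = 3.52
Node E: 1 + 3.52 = 4.52
Node F: 1 + 4.52 = 5.52

5.52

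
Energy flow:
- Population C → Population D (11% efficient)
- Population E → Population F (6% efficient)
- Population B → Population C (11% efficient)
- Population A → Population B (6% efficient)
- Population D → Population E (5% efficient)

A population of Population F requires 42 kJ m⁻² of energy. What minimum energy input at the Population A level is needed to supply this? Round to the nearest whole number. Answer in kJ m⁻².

19283747 kJ m⁻²

Cumulative transfer efficiency: 0.06 × 0.11 × 0.11 × 0.05 × 0.06 = 0.000002178
Population A energy = 42 / 0.000002178 = 19283747 kJ m⁻²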